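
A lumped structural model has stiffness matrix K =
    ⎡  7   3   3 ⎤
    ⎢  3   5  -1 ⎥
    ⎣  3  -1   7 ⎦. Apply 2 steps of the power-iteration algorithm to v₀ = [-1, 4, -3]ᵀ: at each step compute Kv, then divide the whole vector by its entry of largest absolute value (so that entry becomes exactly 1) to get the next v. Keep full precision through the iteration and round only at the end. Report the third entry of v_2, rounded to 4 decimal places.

Kv0 = (-4.00000, 20.00000, -28.00000); divide by -28.00000 → v1 = (0.14286, -0.71429, 1.00000)
Kv1 = (1.85714, -4.14286, 8.14286); divide by 8.14286 → v2 = (0.22807, -0.50877, 1.00000)
Requested entry of v2: -228/-228 = 1.0000

1.0000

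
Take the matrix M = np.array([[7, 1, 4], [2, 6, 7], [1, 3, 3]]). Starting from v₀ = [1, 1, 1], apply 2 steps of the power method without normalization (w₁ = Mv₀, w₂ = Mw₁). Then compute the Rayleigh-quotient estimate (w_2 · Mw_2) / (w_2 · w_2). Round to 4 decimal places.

w1 = Mv₀ = (7·1 + 1·1 + 4·1; 2·1 + 6·1 + 7·1; 1·1 + 3·1 + 3·1) = (12, 15, 7)
w2 = Mw1 = (7·12 + 1·15 + 4·7; 2·12 + 6·15 + 7·7; 1·12 + 3·15 + 3·7) = (127, 163, 78)
Mw2 = (1364, 1778, 850)
w2·Mw2 = 127·1364 + 163·1778 + 78·850 = 529342; w2·w2 = 127·127 + 163·163 + 78·78 = 48782
λ ≈ 529342/48782 = 10.8512

λ ≈ 10.8512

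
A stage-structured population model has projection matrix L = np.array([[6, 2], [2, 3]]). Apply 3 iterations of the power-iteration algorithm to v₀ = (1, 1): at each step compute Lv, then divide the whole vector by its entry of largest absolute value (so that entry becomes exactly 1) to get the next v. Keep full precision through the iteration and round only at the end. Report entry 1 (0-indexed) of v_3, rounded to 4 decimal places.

Lv0 = (8.00000, 5.00000); divide by 8.00000 → v1 = (1.00000, 0.62500)
Lv1 = (7.25000, 3.87500); divide by 7.25000 → v2 = (1.00000, 0.53448)
Lv2 = (7.06897, 3.60345); divide by 7.06897 → v3 = (1.00000, 0.50976)
Requested entry of v3: 209/410 = 0.5098

0.5098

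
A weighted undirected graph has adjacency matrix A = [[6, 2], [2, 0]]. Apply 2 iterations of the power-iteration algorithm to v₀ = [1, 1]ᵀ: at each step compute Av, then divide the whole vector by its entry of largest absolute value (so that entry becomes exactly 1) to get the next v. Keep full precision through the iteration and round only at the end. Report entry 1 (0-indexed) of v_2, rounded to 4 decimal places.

0.3077

Av0 = (8.00000, 2.00000); divide by 8.00000 → v1 = (1.00000, 0.25000)
Av1 = (6.50000, 2.00000); divide by 6.50000 → v2 = (1.00000, 0.30769)
Requested entry of v2: 16/52 = 0.3077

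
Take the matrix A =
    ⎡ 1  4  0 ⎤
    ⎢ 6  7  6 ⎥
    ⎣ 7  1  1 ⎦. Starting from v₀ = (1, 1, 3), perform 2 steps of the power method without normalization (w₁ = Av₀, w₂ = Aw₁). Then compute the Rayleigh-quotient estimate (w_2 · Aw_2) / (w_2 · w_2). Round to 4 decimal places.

λ ≈ 11.2027

w1 = Av₀ = (1·1 + 4·1 + 0·3; 6·1 + 7·1 + 6·3; 7·1 + 1·1 + 1·3) = (5, 31, 11)
w2 = Aw1 = (1·5 + 4·31 + 0·11; 6·5 + 7·31 + 6·11; 7·5 + 1·31 + 1·11) = (129, 313, 77)
Aw2 = (1381, 3427, 1293)
w2·Aw2 = 129·1381 + 313·3427 + 77·1293 = 1350361; w2·w2 = 129·129 + 313·313 + 77·77 = 120539
λ ≈ 1350361/120539 = 11.2027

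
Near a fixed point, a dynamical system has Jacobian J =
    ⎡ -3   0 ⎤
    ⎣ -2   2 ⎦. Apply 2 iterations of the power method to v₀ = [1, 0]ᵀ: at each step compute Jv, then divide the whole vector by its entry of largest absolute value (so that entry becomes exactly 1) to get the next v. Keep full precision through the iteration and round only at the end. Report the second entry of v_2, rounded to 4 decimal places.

Jv0 = (-3.00000, -2.00000); divide by -3.00000 → v1 = (1.00000, 0.66667)
Jv1 = (-3.00000, -0.66667); divide by -3.00000 → v2 = (1.00000, 0.22222)
Requested entry of v2: 2/9 = 0.2222

0.2222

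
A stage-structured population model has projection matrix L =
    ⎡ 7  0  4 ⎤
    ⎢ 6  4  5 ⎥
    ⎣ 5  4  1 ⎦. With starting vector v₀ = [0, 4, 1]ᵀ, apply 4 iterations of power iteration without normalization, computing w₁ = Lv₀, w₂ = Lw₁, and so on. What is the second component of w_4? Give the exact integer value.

21613

w1 = Lv₀ = (7·0 + 0·4 + 4·1; 6·0 + 4·4 + 5·1; 5·0 + 4·4 + 1·1) = (4, 21, 17)
w2 = Lw1 = (7·4 + 0·21 + 4·17; 6·4 + 4·21 + 5·17; 5·4 + 4·21 + 1·17) = (96, 193, 121)
w3 = Lw2 = (1156, 1953, 1373)
w4 = Lw3 = (13584, 21613, 14965)
The requested component of w4 is 21613.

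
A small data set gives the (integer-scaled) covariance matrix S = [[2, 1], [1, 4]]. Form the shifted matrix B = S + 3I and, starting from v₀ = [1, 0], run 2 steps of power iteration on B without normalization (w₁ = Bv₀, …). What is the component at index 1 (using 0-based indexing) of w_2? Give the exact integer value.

12

B = S + 3I has rows (5, 1); (1, 7)
w1 = Bv₀ = (5·1 + 1·0; 1·1 + 7·0) = (5, 1)
w2 = Bw1 = (5·5 + 1·1; 1·5 + 7·1) = (26, 12)
Requested component of w2: 12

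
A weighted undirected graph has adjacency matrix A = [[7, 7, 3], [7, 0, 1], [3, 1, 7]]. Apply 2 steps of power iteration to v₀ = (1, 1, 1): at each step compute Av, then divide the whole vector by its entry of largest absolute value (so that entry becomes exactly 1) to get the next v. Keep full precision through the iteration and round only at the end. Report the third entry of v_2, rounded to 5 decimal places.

Av0 = (17.000000, 8.000000, 11.000000); divide by 17.000000 → v1 = (1.000000, 0.470588, 0.647059)
Av1 = (12.235294, 7.647059, 8.000000); divide by 12.235294 → v2 = (1.000000, 0.625000, 0.653846)
Requested entry of v2: 136/208 = 0.65385

0.65385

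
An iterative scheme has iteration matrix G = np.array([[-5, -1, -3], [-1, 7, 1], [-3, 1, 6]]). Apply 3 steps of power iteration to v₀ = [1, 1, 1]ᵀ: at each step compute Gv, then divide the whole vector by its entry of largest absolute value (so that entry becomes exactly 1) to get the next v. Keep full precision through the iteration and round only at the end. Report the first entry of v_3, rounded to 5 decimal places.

Gv0 = (-9.000000, 7.000000, 4.000000); divide by -9.000000 → v1 = (1.000000, -0.777778, -0.444444)
Gv1 = (-2.888889, -6.888889, -6.444444); divide by -6.888889 → v2 = (0.419355, 1.000000, 0.935484)
Gv2 = (-5.903226, 7.516129, 5.354839); divide by 7.516129 → v3 = (-0.785408, 1.000000, 0.712446)
Requested entry of v3: -366/466 = -0.78541

-0.78541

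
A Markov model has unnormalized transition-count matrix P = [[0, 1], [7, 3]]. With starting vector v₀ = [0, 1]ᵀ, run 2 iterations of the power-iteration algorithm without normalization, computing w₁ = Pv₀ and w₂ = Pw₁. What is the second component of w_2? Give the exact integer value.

w1 = Pv₀ = (0·0 + 1·1; 7·0 + 3·1) = (1, 3)
w2 = Pw1 = (0·1 + 1·3; 7·1 + 3·3) = (3, 16)
The requested component of w2 is 16.

16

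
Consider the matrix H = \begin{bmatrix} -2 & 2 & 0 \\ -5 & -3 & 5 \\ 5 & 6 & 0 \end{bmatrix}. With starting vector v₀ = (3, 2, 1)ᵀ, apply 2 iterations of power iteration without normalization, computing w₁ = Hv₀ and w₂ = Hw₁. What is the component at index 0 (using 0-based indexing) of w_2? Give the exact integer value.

-28

w1 = Hv₀ = ((-2)·3 + 2·2 + 0·1; (-5)·3 + (-3)·2 + 5·1; 5·3 + 6·2 + 0·1) = (-2, -16, 27)
w2 = Hw1 = ((-2)·(-2) + 2·(-16) + 0·27; (-5)·(-2) + (-3)·(-16) + 5·27; 5·(-2) + 6·(-16) + 0·27) = (-28, 193, -106)
The requested component of w2 is -28.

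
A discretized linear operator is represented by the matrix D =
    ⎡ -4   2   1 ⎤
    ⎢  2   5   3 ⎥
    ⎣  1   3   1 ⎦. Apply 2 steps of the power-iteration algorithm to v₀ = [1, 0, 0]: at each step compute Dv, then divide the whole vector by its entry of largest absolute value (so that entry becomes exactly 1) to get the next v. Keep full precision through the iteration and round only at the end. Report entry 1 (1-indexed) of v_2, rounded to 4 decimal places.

Dv0 = (-4.00000, 2.00000, 1.00000); divide by -4.00000 → v1 = (1.00000, -0.50000, -0.25000)
Dv1 = (-5.25000, -1.25000, -0.75000); divide by -5.25000 → v2 = (1.00000, 0.23810, 0.14286)
Requested entry of v2: 21/21 = 1.0000

1.0000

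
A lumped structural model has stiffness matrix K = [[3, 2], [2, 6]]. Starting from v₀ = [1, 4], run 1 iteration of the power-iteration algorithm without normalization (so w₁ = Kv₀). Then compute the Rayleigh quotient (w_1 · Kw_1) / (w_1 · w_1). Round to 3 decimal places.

λ ≈ 6.980

w1 = Kv₀ = (11, 26)
Kw1 = (85, 178)
w1·Kw1 = 11·85 + 26·178 = 5563; w1·w1 = 11·11 + 26·26 = 797
λ ≈ 5563/797 = 6.980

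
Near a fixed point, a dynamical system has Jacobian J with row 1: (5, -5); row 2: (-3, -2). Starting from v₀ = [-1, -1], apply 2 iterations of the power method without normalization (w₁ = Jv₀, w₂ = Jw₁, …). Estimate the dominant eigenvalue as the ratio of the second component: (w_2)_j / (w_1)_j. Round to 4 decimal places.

w1 = Jv₀ = (0, 5)
w2 = Jw1 = (-25, -10)
Ratio at component: -10 / 5 = -2.0000

λ ≈ -2.0000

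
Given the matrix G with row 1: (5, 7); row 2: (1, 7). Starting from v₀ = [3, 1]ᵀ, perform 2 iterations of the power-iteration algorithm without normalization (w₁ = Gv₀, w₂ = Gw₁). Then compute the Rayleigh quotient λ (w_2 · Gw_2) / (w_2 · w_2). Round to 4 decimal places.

λ ≈ 8.6562

w1 = Gv₀ = (5·3 + 7·1; 1·3 + 7·1) = (22, 10)
w2 = Gw1 = (5·22 + 7·10; 1·22 + 7·10) = (180, 92)
Gw2 = (1544, 824)
w2·Gw2 = 180·1544 + 92·824 = 353728; w2·w2 = 180·180 + 92·92 = 40864
λ ≈ 353728/40864 = 8.6562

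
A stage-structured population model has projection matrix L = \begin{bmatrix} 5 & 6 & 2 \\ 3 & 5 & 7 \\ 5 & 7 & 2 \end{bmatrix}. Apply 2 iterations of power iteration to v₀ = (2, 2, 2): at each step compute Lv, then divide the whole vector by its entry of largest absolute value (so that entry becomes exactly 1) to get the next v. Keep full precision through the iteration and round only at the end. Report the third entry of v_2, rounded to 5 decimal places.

0.93396

Lv0 = (26.000000, 30.000000, 28.000000); divide by 30.000000 → v1 = (0.866667, 1.000000, 0.933333)
Lv1 = (12.200000, 14.133333, 13.200000); divide by 14.133333 → v2 = (0.863208, 1.000000, 0.933962)
Requested entry of v2: 396/424 = 0.93396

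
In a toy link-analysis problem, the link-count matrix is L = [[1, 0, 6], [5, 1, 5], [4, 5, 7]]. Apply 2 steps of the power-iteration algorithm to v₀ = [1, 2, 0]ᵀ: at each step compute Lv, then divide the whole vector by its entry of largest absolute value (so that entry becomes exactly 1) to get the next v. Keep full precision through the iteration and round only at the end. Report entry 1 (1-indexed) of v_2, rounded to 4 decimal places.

Lv0 = (1.00000, 7.00000, 14.00000); divide by 14.00000 → v1 = (0.07143, 0.50000, 1.00000)
Lv1 = (6.07143, 5.85714, 9.78571); divide by 9.78571 → v2 = (0.62044, 0.59854, 1.00000)
Requested entry of v2: 85/137 = 0.6204

0.6204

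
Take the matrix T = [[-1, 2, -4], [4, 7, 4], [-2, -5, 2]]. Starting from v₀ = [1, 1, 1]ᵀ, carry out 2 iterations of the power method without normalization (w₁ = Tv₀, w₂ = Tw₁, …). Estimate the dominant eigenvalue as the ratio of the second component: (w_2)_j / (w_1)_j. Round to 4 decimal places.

λ ≈ 4.8667

w1 = Tv₀ = (-3, 15, -5)
w2 = Tw1 = (53, 73, -79)
Ratio at component: 73 / 15 = 4.8667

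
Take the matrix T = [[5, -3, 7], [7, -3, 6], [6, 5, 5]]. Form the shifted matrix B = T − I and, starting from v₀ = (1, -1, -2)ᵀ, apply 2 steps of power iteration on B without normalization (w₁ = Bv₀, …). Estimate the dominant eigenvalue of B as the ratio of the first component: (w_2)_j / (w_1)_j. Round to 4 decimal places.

μ ≈ 10.5714

B = T − I has rows (4, -3, 7); (7, -4, 6); (6, 5, 4)
w1 = Bv₀ = (-7, -1, -7)
w2 = Bw1 = (-74, -87, -75)
Ratio: -74/-7 = 10.5714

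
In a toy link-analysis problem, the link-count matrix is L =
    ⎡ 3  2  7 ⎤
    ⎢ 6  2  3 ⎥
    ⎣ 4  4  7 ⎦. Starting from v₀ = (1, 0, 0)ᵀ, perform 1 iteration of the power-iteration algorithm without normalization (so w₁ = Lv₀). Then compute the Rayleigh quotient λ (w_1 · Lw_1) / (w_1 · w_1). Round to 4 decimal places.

10.7377

w1 = Lv₀ = (3·1 + 2·0 + 7·0; 6·1 + 2·0 + 3·0; 4·1 + 4·0 + 7·0) = (3, 6, 4)
Lw1 = (49, 42, 64)
w1·Lw1 = 3·49 + 6·42 + 4·64 = 655; w1·w1 = 3·3 + 6·6 + 4·4 = 61
λ ≈ 655/61 = 10.7377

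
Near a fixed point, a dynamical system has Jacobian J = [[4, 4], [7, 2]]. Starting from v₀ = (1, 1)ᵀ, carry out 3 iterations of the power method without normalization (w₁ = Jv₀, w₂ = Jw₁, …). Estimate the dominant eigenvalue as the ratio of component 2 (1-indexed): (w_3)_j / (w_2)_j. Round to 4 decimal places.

8.4324

w1 = Jv₀ = (8, 9)
w2 = Jw1 = (68, 74)
w3 = Jw2 = (568, 624)
Ratio at component: 624 / 74 = 8.4324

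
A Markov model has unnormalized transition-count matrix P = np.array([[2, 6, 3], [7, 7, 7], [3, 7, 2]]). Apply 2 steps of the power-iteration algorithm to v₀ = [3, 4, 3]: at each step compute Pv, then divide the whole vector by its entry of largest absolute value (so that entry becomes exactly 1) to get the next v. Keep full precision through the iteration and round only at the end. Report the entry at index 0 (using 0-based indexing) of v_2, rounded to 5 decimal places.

Pv0 = (39.000000, 70.000000, 43.000000); divide by 70.000000 → v1 = (0.557143, 1.000000, 0.614286)
Pv1 = (8.957143, 15.200000, 9.900000); divide by 15.200000 → v2 = (0.589286, 1.000000, 0.651316)
Requested entry of v2: 627/1064 = 0.58929

0.58929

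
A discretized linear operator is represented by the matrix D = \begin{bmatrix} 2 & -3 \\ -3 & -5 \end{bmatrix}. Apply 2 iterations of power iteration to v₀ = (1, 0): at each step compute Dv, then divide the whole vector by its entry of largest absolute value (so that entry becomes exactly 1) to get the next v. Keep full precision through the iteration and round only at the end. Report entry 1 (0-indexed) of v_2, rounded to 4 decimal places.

Dv0 = (2.00000, -3.00000); divide by -3.00000 → v1 = (-0.66667, 1.00000)
Dv1 = (-4.33333, -3.00000); divide by -4.33333 → v2 = (1.00000, 0.69231)
Requested entry of v2: 9/13 = 0.6923

0.6923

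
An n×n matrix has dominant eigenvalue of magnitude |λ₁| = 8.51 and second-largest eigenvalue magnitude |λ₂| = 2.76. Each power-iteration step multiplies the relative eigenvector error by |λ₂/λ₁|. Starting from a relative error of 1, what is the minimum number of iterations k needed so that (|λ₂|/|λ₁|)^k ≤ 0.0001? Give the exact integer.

9

|λ₂/λ₁| = 2.76/8.51 = 0.32432
Need k ≥ ln(0.0001) / ln(0.32432) = -9.2103 / -1.1260 ≈ 8.180
Smallest integer k satisfying the bound: 9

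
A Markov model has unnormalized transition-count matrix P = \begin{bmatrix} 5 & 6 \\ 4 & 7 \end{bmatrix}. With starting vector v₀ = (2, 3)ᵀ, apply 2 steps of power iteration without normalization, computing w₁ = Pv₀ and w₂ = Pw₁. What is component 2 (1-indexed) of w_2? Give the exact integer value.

w1 = Pv₀ = (28, 29)
w2 = Pw1 = (314, 315)
The requested component of w2 is 315.

315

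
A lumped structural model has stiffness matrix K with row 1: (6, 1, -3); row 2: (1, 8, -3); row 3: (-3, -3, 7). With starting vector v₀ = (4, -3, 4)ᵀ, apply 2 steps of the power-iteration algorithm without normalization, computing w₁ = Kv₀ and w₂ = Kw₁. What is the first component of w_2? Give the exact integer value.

w1 = Kv₀ = (9, -32, 25)
w2 = Kw1 = (-53, -322, 244)
The requested component of w2 is -53.

-53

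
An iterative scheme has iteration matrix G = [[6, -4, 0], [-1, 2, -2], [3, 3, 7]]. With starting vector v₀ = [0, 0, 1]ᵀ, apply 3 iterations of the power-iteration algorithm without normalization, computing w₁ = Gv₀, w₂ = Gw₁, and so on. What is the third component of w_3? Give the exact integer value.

271

w1 = Gv₀ = (6·0 + (-4)·0 + 0·1; (-1)·0 + 2·0 + (-2)·1; 3·0 + 3·0 + 7·1) = (0, -2, 7)
w2 = Gw1 = (6·0 + (-4)·(-2) + 0·7; (-1)·0 + 2·(-2) + (-2)·7; 3·0 + 3·(-2) + 7·7) = (8, -18, 43)
w3 = Gw2 = (120, -130, 271)
The requested component of w3 is 271.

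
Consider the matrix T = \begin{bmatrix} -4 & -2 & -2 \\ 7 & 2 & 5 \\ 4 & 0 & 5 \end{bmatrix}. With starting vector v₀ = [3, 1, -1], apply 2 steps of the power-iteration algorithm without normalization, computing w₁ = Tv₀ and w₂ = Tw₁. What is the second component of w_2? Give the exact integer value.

-13

w1 = Tv₀ = ((-4)·3 + (-2)·1 + (-2)·(-1); 7·3 + 2·1 + 5·(-1); 4·3 + 0·1 + 5·(-1)) = (-12, 18, 7)
w2 = Tw1 = ((-4)·(-12) + (-2)·18 + (-2)·7; 7·(-12) + 2·18 + 5·7; 4·(-12) + 0·18 + 5·7) = (-2, -13, -13)
The requested component of w2 is -13.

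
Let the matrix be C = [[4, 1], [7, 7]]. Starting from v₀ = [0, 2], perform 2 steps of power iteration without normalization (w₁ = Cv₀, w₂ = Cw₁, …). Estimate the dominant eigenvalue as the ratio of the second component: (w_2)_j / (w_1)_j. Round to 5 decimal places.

w1 = Cv₀ = (4·0 + 1·2; 7·0 + 7·2) = (2, 14)
w2 = Cw1 = (4·2 + 1·14; 7·2 + 7·14) = (22, 112)
Ratio at component: 112 / 14 = 8.00000

λ ≈ 8.00000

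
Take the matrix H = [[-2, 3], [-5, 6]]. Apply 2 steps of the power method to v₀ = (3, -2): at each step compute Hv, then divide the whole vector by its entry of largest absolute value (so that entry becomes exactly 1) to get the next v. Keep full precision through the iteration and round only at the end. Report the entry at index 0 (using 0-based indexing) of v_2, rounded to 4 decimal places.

0.5588

Hv0 = (-12.00000, -27.00000); divide by -27.00000 → v1 = (0.44444, 1.00000)
Hv1 = (2.11111, 3.77778); divide by 3.77778 → v2 = (0.55882, 1.00000)
Requested entry of v2: -57/-102 = 0.5588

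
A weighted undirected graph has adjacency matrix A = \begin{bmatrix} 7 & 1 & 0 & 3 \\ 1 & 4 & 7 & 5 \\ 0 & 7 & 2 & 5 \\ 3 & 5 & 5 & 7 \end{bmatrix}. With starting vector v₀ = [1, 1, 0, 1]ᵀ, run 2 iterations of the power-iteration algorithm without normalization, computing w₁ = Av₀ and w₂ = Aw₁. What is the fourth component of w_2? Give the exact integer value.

248

w1 = Av₀ = (7·1 + 1·1 + 0·0 + 3·1; 1·1 + 4·1 + 7·0 + 5·1; 0·1 + 7·1 + 2·0 + 5·1; 3·1 + 5·1 + 5·0 + 7·1) = (11, 10, 12, 15)
w2 = Aw1 = (7·11 + 1·10 + 0·12 + 3·15; 1·11 + 4·10 + 7·12 + 5·15; 0·11 + 7·10 + 2·12 + 5·15; 3·11 + 5·10 + 5·12 + 7·15) = (132, 210, 169, 248)
The requested component of w2 is 248.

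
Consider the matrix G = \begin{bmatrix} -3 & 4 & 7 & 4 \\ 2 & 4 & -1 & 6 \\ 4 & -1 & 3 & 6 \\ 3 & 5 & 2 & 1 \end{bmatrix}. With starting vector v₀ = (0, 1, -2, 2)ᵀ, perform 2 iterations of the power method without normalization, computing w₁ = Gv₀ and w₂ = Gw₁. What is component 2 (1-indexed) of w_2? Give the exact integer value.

w1 = Gv₀ = ((-3)·0 + 4·1 + 7·(-2) + 4·2; 2·0 + 4·1 + (-1)·(-2) + 6·2; 4·0 + (-1)·1 + 3·(-2) + 6·2; 3·0 + 5·1 + 2·(-2) + 1·2) = (-2, 18, 5, 3)
w2 = Gw1 = ((-3)·(-2) + 4·18 + 7·5 + 4·3; 2·(-2) + 4·18 + (-1)·5 + 6·3; 4·(-2) + (-1)·18 + 3·5 + 6·3; 3·(-2) + 5·18 + 2·5 + 1·3) = (125, 81, 7, 97)
The requested component of w2 is 81.

81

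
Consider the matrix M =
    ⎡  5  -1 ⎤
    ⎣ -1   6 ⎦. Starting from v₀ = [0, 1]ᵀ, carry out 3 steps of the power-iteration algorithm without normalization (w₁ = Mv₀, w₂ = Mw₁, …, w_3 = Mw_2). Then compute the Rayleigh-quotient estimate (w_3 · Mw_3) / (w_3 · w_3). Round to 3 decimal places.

6.548

w1 = Mv₀ = (5·0 + (-1)·1; (-1)·0 + 6·1) = (-1, 6)
w2 = Mw1 = (5·(-1) + (-1)·6; (-1)·(-1) + 6·6) = (-11, 37)
w3 = Mw2 = (-92, 233)
Mw3 = (-693, 1490)
w3·Mw3 = (-92)·(-693) + 233·1490 = 410926; w3·w3 = (-92)·(-92) + 233·233 = 62753
λ ≈ 410926/62753 = 6.548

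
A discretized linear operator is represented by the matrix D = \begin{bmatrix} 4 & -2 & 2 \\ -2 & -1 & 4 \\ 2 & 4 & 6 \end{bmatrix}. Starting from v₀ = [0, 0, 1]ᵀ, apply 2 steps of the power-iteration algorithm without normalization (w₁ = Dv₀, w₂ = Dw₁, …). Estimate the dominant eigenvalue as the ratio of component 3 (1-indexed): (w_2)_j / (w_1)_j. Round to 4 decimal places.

λ ≈ 9.3333

w1 = Dv₀ = (4·0 + (-2)·0 + 2·1; (-2)·0 + (-1)·0 + 4·1; 2·0 + 4·0 + 6·1) = (2, 4, 6)
w2 = Dw1 = (4·2 + (-2)·4 + 2·6; (-2)·2 + (-1)·4 + 4·6; 2·2 + 4·4 + 6·6) = (12, 16, 56)
Ratio at component: 56 / 6 = 9.3333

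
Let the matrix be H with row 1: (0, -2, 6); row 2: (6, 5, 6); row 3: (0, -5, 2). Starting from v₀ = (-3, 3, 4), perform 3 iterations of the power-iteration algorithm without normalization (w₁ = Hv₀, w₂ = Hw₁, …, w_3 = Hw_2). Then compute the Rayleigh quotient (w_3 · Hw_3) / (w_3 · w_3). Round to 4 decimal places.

λ ≈ 4.8754

w1 = Hv₀ = (0·(-3) + (-2)·3 + 6·4; 6·(-3) + 5·3 + 6·4; 0·(-3) + (-5)·3 + 2·4) = (18, 21, -7)
w2 = Hw1 = (0·18 + (-2)·21 + 6·(-7); 6·18 + 5·21 + 6·(-7); 0·18 + (-5)·21 + 2·(-7)) = (-84, 171, -119)
w3 = Hw2 = (-1056, -363, -1093)
Hw3 = (-5832, -14709, -371)
w3·Hw3 = (-1056)·(-5832) + (-363)·(-14709) + (-1093)·(-371) = 11903462; w3·w3 = (-1056)·(-1056) + (-363)·(-363) + (-1093)·(-1093) = 2441554
λ ≈ 11903462/2441554 = 4.8754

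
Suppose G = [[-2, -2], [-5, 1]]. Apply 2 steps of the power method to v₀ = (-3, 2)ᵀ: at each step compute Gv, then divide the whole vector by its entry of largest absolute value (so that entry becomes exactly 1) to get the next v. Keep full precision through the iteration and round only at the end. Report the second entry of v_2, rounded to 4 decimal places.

Gv0 = (2.00000, 17.00000); divide by 17.00000 → v1 = (0.11765, 1.00000)
Gv1 = (-2.23529, 0.41176); divide by -2.23529 → v2 = (1.00000, -0.18421)
Requested entry of v2: 7/-38 = -0.1842

-0.1842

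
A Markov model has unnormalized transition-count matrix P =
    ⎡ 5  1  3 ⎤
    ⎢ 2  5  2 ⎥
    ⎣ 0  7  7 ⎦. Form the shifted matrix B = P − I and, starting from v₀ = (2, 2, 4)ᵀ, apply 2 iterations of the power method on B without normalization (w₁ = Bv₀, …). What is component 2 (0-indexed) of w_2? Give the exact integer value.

B = P − I has rows (4, 1, 3); (2, 4, 2); (0, 7, 6)
w1 = Bv₀ = (22, 20, 38)
w2 = Bw1 = (222, 200, 368)
Requested component of w2: 368

368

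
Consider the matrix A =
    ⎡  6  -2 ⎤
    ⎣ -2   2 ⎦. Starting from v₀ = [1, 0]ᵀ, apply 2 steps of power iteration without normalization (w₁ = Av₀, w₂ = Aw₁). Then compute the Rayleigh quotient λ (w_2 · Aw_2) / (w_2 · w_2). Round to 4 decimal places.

w1 = Av₀ = (6·1 + (-2)·0; (-2)·1 + 2·0) = (6, -2)
w2 = Aw1 = (6·6 + (-2)·(-2); (-2)·6 + 2·(-2)) = (40, -16)
Aw2 = (272, -112)
w2·Aw2 = 40·272 + (-16)·(-112) = 12672; w2·w2 = 40·40 + (-16)·(-16) = 1856
λ ≈ 12672/1856 = 6.8276

6.8276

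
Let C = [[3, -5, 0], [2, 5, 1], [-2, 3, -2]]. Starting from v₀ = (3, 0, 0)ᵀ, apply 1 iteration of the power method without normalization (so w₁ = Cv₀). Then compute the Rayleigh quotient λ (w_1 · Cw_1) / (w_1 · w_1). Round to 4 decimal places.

1.0000

w1 = Cv₀ = (3·3 + (-5)·0 + 0·0; 2·3 + 5·0 + 1·0; (-2)·3 + 3·0 + (-2)·0) = (9, 6, -6)
Cw1 = (-3, 42, 12)
w1·Cw1 = 9·(-3) + 6·42 + (-6)·12 = 153; w1·w1 = 9·9 + 6·6 + (-6)·(-6) = 153
λ ≈ 153/153 = 1.0000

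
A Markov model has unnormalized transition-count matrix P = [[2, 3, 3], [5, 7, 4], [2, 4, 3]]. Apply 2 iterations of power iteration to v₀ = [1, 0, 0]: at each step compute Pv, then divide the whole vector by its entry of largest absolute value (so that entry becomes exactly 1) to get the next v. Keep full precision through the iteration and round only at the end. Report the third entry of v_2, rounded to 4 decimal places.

0.5660

Pv0 = (2.00000, 5.00000, 2.00000); divide by 5.00000 → v1 = (0.40000, 1.00000, 0.40000)
Pv1 = (5.00000, 10.60000, 6.00000); divide by 10.60000 → v2 = (0.47170, 1.00000, 0.56604)
Requested entry of v2: 30/53 = 0.5660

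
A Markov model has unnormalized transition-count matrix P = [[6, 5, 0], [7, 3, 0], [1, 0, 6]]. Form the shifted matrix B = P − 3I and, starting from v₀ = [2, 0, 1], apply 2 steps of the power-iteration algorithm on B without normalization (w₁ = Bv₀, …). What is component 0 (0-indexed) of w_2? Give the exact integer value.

B = P − 3I has rows (3, 5, 0); (7, 0, 0); (1, 0, 3)
w1 = Bv₀ = (3·2 + 5·0 + 0·1; 7·2 + 0·0 + 0·1; 1·2 + 0·0 + 3·1) = (6, 14, 5)
w2 = Bw1 = (3·6 + 5·14 + 0·5; 7·6 + 0·14 + 0·5; 1·6 + 0·14 + 3·5) = (88, 42, 21)
Requested component of w2: 88

88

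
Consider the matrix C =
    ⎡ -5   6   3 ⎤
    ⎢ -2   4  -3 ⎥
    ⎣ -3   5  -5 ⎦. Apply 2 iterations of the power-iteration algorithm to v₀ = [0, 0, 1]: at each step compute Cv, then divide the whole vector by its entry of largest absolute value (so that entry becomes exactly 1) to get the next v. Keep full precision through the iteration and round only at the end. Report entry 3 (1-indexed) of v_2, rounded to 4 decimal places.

-0.0208

Cv0 = (3.00000, -3.00000, -5.00000); divide by -5.00000 → v1 = (-0.60000, 0.60000, 1.00000)
Cv1 = (9.60000, 0.60000, -0.20000); divide by 9.60000 → v2 = (1.00000, 0.06250, -0.02083)
Requested entry of v2: 1/-48 = -0.0208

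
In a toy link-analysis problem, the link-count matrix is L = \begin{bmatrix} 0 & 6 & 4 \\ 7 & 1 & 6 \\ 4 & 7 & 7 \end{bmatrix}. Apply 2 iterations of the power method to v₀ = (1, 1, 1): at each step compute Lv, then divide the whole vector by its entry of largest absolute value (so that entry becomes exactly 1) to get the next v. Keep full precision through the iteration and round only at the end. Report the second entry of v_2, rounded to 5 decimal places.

Lv0 = (10.000000, 14.000000, 18.000000); divide by 18.000000 → v1 = (0.555556, 0.777778, 1.000000)
Lv1 = (8.666667, 10.666667, 14.666667); divide by 14.666667 → v2 = (0.590909, 0.727273, 1.000000)
Requested entry of v2: 192/264 = 0.72727

0.72727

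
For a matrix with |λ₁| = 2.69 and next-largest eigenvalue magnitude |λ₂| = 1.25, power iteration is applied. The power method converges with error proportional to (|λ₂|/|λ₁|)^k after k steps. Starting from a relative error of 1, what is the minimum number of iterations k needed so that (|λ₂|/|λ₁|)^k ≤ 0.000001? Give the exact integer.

19

|λ₂/λ₁| = 1.25/2.69 = 0.46468
Need k ≥ ln(0.000001) / ln(0.46468) = -13.8155 / -0.7664 ≈ 18.027
Smallest integer k satisfying the bound: 19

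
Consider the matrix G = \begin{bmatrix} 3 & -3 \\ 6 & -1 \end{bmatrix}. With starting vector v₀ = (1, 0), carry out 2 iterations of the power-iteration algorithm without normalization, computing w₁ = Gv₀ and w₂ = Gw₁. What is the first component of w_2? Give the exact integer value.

w1 = Gv₀ = (3·1 + (-3)·0; 6·1 + (-1)·0) = (3, 6)
w2 = Gw1 = (3·3 + (-3)·6; 6·3 + (-1)·6) = (-9, 12)
The requested component of w2 is -9.

-9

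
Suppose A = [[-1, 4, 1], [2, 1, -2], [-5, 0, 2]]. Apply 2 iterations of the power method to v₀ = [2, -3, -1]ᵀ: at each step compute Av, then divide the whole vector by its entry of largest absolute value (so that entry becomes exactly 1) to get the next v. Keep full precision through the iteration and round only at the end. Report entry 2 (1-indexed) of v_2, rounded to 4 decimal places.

-0.0588

Av0 = (-15.00000, 3.00000, -12.00000); divide by -15.00000 → v1 = (1.00000, -0.20000, 0.80000)
Av1 = (-1.00000, 0.20000, -3.40000); divide by -3.40000 → v2 = (0.29412, -0.05882, 1.00000)
Requested entry of v2: -3/51 = -0.0588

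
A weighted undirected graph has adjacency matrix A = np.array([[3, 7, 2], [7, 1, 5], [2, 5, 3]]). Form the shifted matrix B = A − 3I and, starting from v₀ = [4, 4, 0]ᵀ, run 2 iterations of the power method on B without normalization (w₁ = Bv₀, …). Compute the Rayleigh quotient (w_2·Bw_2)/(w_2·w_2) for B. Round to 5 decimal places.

B = A − 3I has rows (0, 7, 2); (7, -2, 5); (2, 5, 0)
w1 = Bv₀ = (0·4 + 7·4 + 2·0; 7·4 + (-2)·4 + 5·0; 2·4 + 5·4 + 0·0) = (28, 20, 28)
w2 = Bw1 = (0·28 + 7·20 + 2·28; 7·28 + (-2)·20 + 5·28; 2·28 + 5·20 + 0·28) = (196, 296, 156)
Bw2 = (2384, 1560, 1872)
w2·Bw2 = 1221056; w2·w2 = 150368; μ ≈ 1221056/150368 = 8.12045

8.12045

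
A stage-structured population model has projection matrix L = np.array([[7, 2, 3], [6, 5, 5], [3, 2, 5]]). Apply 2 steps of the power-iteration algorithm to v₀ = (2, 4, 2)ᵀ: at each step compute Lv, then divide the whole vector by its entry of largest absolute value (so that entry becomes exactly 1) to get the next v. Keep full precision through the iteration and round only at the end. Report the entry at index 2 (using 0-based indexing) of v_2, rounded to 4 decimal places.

Lv0 = (28.00000, 42.00000, 24.00000); divide by 42.00000 → v1 = (0.66667, 1.00000, 0.57143)
Lv1 = (8.38095, 11.85714, 6.85714); divide by 11.85714 → v2 = (0.70683, 1.00000, 0.57831)
Requested entry of v2: 288/498 = 0.5783

0.5783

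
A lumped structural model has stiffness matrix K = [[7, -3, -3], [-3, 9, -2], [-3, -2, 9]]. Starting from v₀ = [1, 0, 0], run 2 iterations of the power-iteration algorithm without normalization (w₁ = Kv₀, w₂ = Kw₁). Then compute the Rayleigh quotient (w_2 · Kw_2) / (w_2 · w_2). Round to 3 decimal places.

λ ≈ 11.212

w1 = Kv₀ = (7·1 + (-3)·0 + (-3)·0; (-3)·1 + 9·0 + (-2)·0; (-3)·1 + (-2)·0 + 9·0) = (7, -3, -3)
w2 = Kw1 = (7·7 + (-3)·(-3) + (-3)·(-3); (-3)·7 + 9·(-3) + (-2)·(-3); (-3)·7 + (-2)·(-3) + 9·(-3)) = (67, -42, -42)
Kw2 = (721, -495, -495)
w2·Kw2 = 67·721 + (-42)·(-495) + (-42)·(-495) = 89887; w2·w2 = 67·67 + (-42)·(-42) + (-42)·(-42) = 8017
λ ≈ 89887/8017 = 11.212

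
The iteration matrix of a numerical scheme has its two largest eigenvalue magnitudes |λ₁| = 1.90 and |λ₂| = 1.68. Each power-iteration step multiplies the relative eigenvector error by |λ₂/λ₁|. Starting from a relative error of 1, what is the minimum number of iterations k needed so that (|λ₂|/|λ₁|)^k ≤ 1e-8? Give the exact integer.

|λ₂/λ₁| = 1.68/1.90 = 0.88421
Need k ≥ ln(1e-8) / ln(0.88421) = -18.4207 / -0.1231 ≈ 149.689
Smallest integer k satisfying the bound: 150

150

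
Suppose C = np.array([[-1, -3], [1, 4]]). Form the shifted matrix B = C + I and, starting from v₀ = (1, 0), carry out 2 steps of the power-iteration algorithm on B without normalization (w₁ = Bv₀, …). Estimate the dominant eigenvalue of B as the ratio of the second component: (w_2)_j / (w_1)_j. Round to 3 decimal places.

B = C + I has rows (0, -3); (1, 5)
w1 = Bv₀ = (0, 1)
w2 = Bw1 = (-3, 5)
Ratio: 5/1 = 5.000

μ ≈ 5.000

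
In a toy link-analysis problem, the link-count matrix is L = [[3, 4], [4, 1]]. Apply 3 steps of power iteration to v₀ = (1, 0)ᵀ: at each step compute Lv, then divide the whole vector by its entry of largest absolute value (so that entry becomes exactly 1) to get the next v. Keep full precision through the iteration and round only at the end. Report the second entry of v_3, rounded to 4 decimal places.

0.8345

Lv0 = (3.00000, 4.00000); divide by 4.00000 → v1 = (0.75000, 1.00000)
Lv1 = (6.25000, 4.00000); divide by 6.25000 → v2 = (1.00000, 0.64000)
Lv2 = (5.56000, 4.64000); divide by 5.56000 → v3 = (1.00000, 0.83453)
Requested entry of v3: 116/139 = 0.8345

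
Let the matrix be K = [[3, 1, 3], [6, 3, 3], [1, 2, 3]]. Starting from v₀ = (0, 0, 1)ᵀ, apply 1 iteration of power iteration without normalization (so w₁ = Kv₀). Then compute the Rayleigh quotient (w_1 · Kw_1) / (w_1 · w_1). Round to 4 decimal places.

λ ≈ 8.3333

w1 = Kv₀ = (3, 3, 3)
Kw1 = (21, 36, 18)
w1·Kw1 = 3·21 + 3·36 + 3·18 = 225; w1·w1 = 3·3 + 3·3 + 3·3 = 27
λ ≈ 225/27 = 8.3333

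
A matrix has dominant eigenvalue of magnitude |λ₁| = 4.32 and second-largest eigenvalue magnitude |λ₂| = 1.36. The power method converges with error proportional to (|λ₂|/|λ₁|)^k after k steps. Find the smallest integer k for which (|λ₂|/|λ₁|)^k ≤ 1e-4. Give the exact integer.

|λ₂/λ₁| = 1.36/4.32 = 0.31481
Need k ≥ ln(1e-4) / ln(0.31481) = -9.2103 / -1.1558 ≈ 7.969
Smallest integer k satisfying the bound: 8

8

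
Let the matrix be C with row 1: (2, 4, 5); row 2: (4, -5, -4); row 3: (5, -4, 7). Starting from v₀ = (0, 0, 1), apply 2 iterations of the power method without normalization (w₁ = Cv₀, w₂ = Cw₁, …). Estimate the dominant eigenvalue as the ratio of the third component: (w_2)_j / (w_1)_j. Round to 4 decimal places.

w1 = Cv₀ = (2·0 + 4·0 + 5·1; 4·0 + (-5)·0 + (-4)·1; 5·0 + (-4)·0 + 7·1) = (5, -4, 7)
w2 = Cw1 = (2·5 + 4·(-4) + 5·7; 4·5 + (-5)·(-4) + (-4)·7; 5·5 + (-4)·(-4) + 7·7) = (29, 12, 90)
Ratio at component: 90 / 7 = 12.8571

λ ≈ 12.8571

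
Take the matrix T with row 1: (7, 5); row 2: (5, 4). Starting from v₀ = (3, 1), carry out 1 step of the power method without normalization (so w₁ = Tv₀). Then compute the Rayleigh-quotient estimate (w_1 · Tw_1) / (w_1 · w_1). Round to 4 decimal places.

w1 = Tv₀ = (26, 19)
Tw1 = (277, 206)
w1·Tw1 = 26·277 + 19·206 = 11116; w1·w1 = 26·26 + 19·19 = 1037
λ ≈ 11116/1037 = 10.7194

λ ≈ 10.7194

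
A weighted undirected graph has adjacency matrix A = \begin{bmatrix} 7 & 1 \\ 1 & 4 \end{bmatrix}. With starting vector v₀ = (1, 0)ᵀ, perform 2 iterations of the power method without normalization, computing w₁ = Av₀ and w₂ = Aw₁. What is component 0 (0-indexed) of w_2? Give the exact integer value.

w1 = Av₀ = (7, 1)
w2 = Aw1 = (50, 11)
The requested component of w2 is 50.

50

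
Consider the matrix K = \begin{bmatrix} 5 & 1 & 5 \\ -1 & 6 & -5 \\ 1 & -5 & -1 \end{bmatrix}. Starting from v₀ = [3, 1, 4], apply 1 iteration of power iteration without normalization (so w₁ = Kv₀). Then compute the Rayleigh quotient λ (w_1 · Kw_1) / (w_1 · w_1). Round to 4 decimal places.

w1 = Kv₀ = (36, -17, -6)
Kw1 = (133, -108, 127)
w1·Kw1 = 36·133 + (-17)·(-108) + (-6)·127 = 5862; w1·w1 = 36·36 + (-17)·(-17) + (-6)·(-6) = 1621
λ ≈ 5862/1621 = 3.6163

λ ≈ 3.6163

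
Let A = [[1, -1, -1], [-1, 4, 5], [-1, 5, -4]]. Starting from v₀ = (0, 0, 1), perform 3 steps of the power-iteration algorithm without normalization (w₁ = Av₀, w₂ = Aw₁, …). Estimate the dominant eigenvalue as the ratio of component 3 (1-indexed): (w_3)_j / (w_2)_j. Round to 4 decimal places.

-3.8333

w1 = Av₀ = (-1, 5, -4)
w2 = Aw1 = (-2, 1, 42)
w3 = Aw2 = (-45, 216, -161)
Ratio at component: -161 / 42 = -3.8333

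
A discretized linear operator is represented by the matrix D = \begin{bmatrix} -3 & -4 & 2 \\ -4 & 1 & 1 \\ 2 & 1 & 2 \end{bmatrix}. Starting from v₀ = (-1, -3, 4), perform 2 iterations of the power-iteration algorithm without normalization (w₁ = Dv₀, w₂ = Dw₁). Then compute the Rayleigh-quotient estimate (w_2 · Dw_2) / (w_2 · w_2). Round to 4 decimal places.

λ ≈ -5.3152

w1 = Dv₀ = (23, 5, 3)
w2 = Dw1 = (-83, -84, 57)
Dw2 = (699, 305, -136)
w2·Dw2 = (-83)·699 + (-84)·305 + 57·(-136) = -91389; w2·w2 = (-83)·(-83) + (-84)·(-84) + 57·57 = 17194
λ ≈ -91389/17194 = -5.3152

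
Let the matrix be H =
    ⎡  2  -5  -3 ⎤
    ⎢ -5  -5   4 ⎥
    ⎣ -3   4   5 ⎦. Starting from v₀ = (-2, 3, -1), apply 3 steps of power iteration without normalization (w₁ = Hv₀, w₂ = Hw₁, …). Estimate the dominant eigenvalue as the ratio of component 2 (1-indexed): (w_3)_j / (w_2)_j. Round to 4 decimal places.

w1 = Hv₀ = (-16, -9, 13)
w2 = Hw1 = (-26, 177, 77)
w3 = Hw2 = (-1168, -447, 1171)
Ratio at component: -447 / 177 = -2.5254

λ ≈ -2.5254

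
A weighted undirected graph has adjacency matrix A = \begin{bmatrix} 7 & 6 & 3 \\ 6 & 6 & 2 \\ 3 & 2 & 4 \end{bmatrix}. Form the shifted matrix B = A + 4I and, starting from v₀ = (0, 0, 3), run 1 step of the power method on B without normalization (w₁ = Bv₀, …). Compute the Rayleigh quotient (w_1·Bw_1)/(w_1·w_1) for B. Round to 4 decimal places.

12.0909

B = A + 4I has rows (11, 6, 3); (6, 10, 2); (3, 2, 8)
w1 = Bv₀ = (9, 6, 24)
Bw1 = (207, 162, 231)
w1·Bw1 = 8379; w1·w1 = 693; μ ≈ 8379/693 = 12.0909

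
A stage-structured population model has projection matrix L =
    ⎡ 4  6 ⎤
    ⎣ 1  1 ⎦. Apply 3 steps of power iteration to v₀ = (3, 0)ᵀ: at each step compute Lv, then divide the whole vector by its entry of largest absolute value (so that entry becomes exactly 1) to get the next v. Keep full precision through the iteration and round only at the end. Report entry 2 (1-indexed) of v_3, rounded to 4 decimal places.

Lv0 = (12.00000, 3.00000); divide by 12.00000 → v1 = (1.00000, 0.25000)
Lv1 = (5.50000, 1.25000); divide by 5.50000 → v2 = (1.00000, 0.22727)
Lv2 = (5.36364, 1.22727); divide by 5.36364 → v3 = (1.00000, 0.22881)
Requested entry of v3: 81/354 = 0.2288

0.2288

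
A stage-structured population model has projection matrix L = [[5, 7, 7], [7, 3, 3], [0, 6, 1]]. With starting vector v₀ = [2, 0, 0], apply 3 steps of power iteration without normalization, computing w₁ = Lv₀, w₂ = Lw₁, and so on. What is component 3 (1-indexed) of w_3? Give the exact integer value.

756

w1 = Lv₀ = (10, 14, 0)
w2 = Lw1 = (148, 112, 84)
w3 = Lw2 = (2112, 1624, 756)
The requested component of w3 is 756.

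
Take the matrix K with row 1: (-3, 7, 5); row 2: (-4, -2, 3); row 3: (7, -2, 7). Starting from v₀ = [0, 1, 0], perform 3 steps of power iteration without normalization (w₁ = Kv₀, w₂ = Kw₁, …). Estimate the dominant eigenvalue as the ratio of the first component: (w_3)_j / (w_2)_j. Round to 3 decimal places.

w1 = Kv₀ = (7, -2, -2)
w2 = Kw1 = (-45, -30, 39)
w3 = Kw2 = (120, 357, 18)
Ratio at component: 120 / -45 = -2.667

-2.667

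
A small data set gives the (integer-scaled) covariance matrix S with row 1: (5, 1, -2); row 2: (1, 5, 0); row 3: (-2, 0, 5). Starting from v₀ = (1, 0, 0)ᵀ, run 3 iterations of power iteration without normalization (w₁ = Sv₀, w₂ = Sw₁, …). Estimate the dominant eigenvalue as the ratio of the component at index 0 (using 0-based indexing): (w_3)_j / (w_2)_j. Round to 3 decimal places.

w1 = Sv₀ = (5, 1, -2)
w2 = Sw1 = (30, 10, -20)
w3 = Sw2 = (200, 80, -160)
Ratio at component: 200 / 30 = 6.667

λ ≈ 6.667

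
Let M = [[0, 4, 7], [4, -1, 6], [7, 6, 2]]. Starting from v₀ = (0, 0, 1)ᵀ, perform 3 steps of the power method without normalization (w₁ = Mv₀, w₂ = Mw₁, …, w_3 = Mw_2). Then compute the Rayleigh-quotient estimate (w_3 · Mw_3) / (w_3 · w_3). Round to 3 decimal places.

11.491

w1 = Mv₀ = (0·0 + 4·0 + 7·1; 4·0 + (-1)·0 + 6·1; 7·0 + 6·0 + 2·1) = (7, 6, 2)
w2 = Mw1 = (0·7 + 4·6 + 7·2; 4·7 + (-1)·6 + 6·2; 7·7 + 6·6 + 2·2) = (38, 34, 89)
w3 = Mw2 = (759, 652, 648)
Mw3 = (7144, 6272, 10521)
w3·Mw3 = 759·7144 + 652·6272 + 648·10521 = 16329248; w3·w3 = 759·759 + 652·652 + 648·648 = 1421089
λ ≈ 16329248/1421089 = 11.491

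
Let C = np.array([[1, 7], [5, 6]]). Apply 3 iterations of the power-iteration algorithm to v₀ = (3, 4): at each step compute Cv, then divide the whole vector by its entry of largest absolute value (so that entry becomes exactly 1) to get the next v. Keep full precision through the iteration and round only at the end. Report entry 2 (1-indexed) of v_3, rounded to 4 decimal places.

1.0000

Cv0 = (31.00000, 39.00000); divide by 39.00000 → v1 = (0.79487, 1.00000)
Cv1 = (7.79487, 9.97436); divide by 9.97436 → v2 = (0.78149, 1.00000)
Cv2 = (7.78149, 9.90746); divide by 9.90746 → v3 = (0.78542, 1.00000)
Requested entry of v3: 3854/3854 = 1.0000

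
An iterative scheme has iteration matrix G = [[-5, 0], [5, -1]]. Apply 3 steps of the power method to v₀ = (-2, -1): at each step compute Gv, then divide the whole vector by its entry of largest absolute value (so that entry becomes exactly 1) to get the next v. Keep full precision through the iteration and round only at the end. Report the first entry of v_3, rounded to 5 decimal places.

Gv0 = (10.000000, -9.000000); divide by 10.000000 → v1 = (1.000000, -0.900000)
Gv1 = (-5.000000, 5.900000); divide by 5.900000 → v2 = (-0.847458, 1.000000)
Gv2 = (4.237288, -5.237288); divide by -5.237288 → v3 = (-0.809061, 1.000000)
Requested entry of v3: 250/-309 = -0.80906

-0.80906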